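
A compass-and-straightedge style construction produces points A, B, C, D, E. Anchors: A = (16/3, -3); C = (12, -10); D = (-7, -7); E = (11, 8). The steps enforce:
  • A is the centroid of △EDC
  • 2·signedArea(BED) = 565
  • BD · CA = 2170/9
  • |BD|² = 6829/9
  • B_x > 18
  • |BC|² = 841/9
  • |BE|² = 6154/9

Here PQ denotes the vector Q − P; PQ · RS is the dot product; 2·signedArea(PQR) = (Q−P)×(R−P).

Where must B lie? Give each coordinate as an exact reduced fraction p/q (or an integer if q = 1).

1. B_x = 56/3  [2·signedArea(BED) = 565 ∩ BD · CA = 2170/9]
2. B_y = -17  [2·signedArea(BED) = 565 ∩ BD · CA = 2170/9]
   → B = (56/3, -17)

B = (56/3, -17)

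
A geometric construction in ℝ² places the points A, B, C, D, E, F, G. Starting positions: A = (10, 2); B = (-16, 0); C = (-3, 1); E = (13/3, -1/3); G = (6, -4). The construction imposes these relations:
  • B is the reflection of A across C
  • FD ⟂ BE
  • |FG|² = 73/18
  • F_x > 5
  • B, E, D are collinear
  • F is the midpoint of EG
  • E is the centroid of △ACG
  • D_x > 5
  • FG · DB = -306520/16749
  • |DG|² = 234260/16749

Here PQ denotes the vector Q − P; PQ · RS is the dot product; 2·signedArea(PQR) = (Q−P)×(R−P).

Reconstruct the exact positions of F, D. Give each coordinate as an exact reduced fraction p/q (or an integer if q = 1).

D = (29012/5583, -1940/5583)
F = (31/6, -13/6)

1. F_x = 31/6  [F is the midpoint of EG]
2. F_y = -13/6  [F is the midpoint of EG]
   → F = (31/6, -13/6)
3. D_x = 29012/5583  [B, E, D are collinear ∩ FD ⟂ BE]
4. D_y = -1940/5583  [B, E, D are collinear ∩ FD ⟂ BE]
   → D = (29012/5583, -1940/5583)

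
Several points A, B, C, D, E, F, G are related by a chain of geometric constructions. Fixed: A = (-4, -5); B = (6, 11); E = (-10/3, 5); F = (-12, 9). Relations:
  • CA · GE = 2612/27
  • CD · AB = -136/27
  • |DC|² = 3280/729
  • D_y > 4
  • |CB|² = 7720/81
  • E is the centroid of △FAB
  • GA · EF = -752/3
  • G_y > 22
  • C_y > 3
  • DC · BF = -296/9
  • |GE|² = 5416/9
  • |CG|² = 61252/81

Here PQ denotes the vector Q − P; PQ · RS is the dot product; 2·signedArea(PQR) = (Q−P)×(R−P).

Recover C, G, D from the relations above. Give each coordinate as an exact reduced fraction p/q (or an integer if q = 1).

C = (-4/9, 11/3)
D = (-64/27, 41/9)
G = (-20, 23)

1. G_x = -20  [line 26/3·x + -4·y + 796/3 = 0 ∩ |GE|² = 5416/9]
2. G_y = 23  [line 26/3·x + -4·y + 796/3 = 0 ∩ |GE|² = 5416/9]
   → G = (-20, 23)
3. C_x = -4/9  [line -50/3·x + 18·y + -1982/27 = 0 ∩ |CG|² = 61252/81]
4. C_y = 11/3  [line -50/3·x + 18·y + -1982/27 = 0 ∩ |CG|² = 61252/81]
   → C = (-4/9, 11/3)
5. D_x = -64/27  [DC · BF = -296/9 ∩ CD · AB = -136/27]
6. D_y = 41/9  [DC · BF = -296/9 ∩ CD · AB = -136/27]
   → D = (-64/27, 41/9)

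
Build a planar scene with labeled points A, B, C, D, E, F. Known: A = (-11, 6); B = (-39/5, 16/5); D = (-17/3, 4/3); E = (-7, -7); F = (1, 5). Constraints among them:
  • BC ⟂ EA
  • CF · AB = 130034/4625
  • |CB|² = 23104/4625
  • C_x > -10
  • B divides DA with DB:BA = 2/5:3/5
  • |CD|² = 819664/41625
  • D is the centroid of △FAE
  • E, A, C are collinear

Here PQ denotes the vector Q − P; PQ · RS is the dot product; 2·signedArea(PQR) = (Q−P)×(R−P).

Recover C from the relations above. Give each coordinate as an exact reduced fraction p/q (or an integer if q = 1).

1. C_x = -9191/925  [E, A, C are collinear ∩ BC ⟂ EA]
2. C_y = 2352/925  [E, A, C are collinear ∩ BC ⟂ EA]
   → C = (-9191/925, 2352/925)

C = (-9191/925, 2352/925)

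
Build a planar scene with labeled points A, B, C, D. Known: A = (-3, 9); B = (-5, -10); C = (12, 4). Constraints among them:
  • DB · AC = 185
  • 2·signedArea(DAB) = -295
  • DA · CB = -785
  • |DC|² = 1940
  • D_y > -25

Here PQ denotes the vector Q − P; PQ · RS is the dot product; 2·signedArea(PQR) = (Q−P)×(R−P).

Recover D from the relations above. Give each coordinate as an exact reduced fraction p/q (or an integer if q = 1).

D = (-22, -24)

1. D_x = -22  [2·signedArea(DAB) = -295 ∩ DA · CB = -785]
2. D_y = -24  [2·signedArea(DAB) = -295 ∩ DA · CB = -785]
   → D = (-22, -24)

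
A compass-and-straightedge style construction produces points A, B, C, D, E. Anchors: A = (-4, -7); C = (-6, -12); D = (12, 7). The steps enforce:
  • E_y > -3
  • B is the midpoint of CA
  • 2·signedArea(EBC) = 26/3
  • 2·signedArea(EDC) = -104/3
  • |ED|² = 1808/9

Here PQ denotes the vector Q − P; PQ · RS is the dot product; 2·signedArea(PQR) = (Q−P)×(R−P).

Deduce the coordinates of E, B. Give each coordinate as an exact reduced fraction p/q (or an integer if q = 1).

B = (-5, -19/2)
E = (4/3, -7/3)

1. B_x = -5  [B is the midpoint of CA]
2. B_y = -19/2  [B is the midpoint of CA]
   → B = (-5, -19/2)
3. E_x = 4/3  [2·signedArea(EBC) = 26/3 ∩ 2·signedArea(EDC) = -104/3]
4. E_y = -7/3  [2·signedArea(EBC) = 26/3 ∩ 2·signedArea(EDC) = -104/3]
   → E = (4/3, -7/3)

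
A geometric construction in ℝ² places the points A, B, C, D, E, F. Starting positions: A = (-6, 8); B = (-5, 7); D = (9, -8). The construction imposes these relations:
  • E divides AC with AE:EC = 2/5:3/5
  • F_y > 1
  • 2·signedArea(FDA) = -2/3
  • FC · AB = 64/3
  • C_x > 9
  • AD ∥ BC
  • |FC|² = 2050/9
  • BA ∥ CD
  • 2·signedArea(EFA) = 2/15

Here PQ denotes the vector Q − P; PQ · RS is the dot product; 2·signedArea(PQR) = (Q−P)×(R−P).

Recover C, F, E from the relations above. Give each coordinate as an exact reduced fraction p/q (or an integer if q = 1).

C = (10, -9)
E = (2/5, 6/5)
F = (-1/3, 2)

1. C_x = 10  [BA ∥ CD ∩ AD ∥ BC]
2. C_y = -9  [BA ∥ CD ∩ AD ∥ BC]
   → C = (10, -9)
3. F_x = -1/3  [2·signedArea(FDA) = -2/3 ∩ FC · AB = 64/3]
4. F_y = 2  [2·signedArea(FDA) = -2/3 ∩ FC · AB = 64/3]
   → F = (-1/3, 2)
5. E_x = 2/5  [E divides AC with AE:EC = 2/5:3/5]
6. E_y = 6/5  [E divides AC with AE:EC = 2/5:3/5]
   → E = (2/5, 6/5)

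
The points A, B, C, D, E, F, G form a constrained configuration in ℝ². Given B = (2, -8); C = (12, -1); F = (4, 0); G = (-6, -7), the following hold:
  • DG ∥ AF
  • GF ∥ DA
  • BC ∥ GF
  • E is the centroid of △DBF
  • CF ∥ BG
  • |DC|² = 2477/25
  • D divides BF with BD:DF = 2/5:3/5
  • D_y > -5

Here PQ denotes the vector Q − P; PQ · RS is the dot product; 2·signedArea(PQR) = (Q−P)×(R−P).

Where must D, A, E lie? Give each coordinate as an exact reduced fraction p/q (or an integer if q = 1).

A = (64/5, 11/5)
D = (14/5, -24/5)
E = (44/15, -64/15)

1. D_x = 14/5  [D divides BF with BD:DF = 2/5:3/5]
2. D_y = -24/5  [D divides BF with BD:DF = 2/5:3/5]
   → D = (14/5, -24/5)
3. A_x = 64/5  [DG ∥ AF ∩ GF ∥ DA]
4. A_y = 11/5  [DG ∥ AF ∩ GF ∥ DA]
   → A = (64/5, 11/5)
5. E_x = 44/15  [E is the centroid of △DBF]
6. E_y = -64/15  [E is the centroid of △DBF]
   → E = (44/15, -64/15)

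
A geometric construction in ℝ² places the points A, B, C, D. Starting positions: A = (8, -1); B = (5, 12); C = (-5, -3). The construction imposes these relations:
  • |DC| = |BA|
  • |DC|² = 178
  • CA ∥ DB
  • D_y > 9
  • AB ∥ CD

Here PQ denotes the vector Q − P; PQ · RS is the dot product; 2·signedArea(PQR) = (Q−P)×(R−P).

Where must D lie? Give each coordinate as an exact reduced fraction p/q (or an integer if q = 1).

1. D_x = -8  [CA ∥ DB ∩ AB ∥ CD]
2. D_y = 10  [CA ∥ DB ∩ AB ∥ CD]
   → D = (-8, 10)

D = (-8, 10)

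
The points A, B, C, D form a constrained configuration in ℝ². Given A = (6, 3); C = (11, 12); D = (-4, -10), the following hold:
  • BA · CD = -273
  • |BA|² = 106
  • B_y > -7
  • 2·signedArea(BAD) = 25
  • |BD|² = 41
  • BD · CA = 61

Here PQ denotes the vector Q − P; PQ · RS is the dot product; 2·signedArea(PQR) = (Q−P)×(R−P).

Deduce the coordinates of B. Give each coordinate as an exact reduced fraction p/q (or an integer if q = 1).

1. B_x = 1  [BD · CA = 61 ∩ 2·signedArea(BAD) = 25]
2. B_y = -6  [BD · CA = 61 ∩ 2·signedArea(BAD) = 25]
   → B = (1, -6)

B = (1, -6)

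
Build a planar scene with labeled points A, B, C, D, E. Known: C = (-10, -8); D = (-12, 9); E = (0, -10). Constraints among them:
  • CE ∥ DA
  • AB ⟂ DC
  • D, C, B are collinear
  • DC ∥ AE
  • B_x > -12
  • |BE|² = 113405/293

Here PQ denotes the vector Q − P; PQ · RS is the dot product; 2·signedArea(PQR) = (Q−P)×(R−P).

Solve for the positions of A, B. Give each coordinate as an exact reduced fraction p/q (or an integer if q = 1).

1. A_x = -2  [DC ∥ AE ∩ CE ∥ DA]
2. A_y = 7  [DC ∥ AE ∩ CE ∥ DA]
   → A = (-2, 7)
3. B_x = -3408/293  [D, C, B are collinear ∩ AB ⟂ DC]
4. B_y = 1719/293  [D, C, B are collinear ∩ AB ⟂ DC]
   → B = (-3408/293, 1719/293)

A = (-2, 7)
B = (-3408/293, 1719/293)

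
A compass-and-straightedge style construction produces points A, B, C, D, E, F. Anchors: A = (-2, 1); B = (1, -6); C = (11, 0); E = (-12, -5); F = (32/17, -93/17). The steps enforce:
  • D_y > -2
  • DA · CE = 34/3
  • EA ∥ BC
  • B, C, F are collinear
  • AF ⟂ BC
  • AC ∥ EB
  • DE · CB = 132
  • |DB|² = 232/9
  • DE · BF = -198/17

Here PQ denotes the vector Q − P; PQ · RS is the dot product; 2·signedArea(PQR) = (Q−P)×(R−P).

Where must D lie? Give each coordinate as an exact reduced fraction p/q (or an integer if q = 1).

1. D_x = -1  [DE · CB = 132 ∩ DA · CE = 34/3]
2. D_y = -4/3  [DE · CB = 132 ∩ DA · CE = 34/3]
   → D = (-1, -4/3)

D = (-1, -4/3)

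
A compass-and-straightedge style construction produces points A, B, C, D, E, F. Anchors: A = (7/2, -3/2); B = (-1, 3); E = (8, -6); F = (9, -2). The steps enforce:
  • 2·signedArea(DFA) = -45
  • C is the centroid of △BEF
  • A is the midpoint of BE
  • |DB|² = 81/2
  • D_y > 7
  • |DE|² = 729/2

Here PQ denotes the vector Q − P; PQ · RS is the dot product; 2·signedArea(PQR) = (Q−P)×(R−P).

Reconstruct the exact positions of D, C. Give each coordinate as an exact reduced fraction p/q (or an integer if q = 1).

C = (16/3, -5/3)
D = (-11/2, 15/2)

1. D_x = -11/2  [line -1/2·x + -11/2·y + 77/2 = 0 ∩ |DE|² = 729/2]
2. D_y = 15/2  [line -1/2·x + -11/2·y + 77/2 = 0 ∩ |DE|² = 729/2]
   → D = (-11/2, 15/2)
3. C_x = 16/3  [C is the centroid of △BEF]
4. C_y = -5/3  [C is the centroid of △BEF]
   → C = (16/3, -5/3)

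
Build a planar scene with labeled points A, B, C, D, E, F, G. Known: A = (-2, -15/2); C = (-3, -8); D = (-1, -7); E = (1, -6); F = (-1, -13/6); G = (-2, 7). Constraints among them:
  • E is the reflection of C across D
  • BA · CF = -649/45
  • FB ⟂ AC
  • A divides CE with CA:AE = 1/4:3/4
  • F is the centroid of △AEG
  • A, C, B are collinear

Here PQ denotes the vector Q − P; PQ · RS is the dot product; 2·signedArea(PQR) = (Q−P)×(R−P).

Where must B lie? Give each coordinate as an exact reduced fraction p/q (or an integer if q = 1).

B = (14/15, -181/30)

1. B_x = 14/15  [A, C, B are collinear ∩ FB ⟂ AC]
2. B_y = -181/30  [A, C, B are collinear ∩ FB ⟂ AC]
   → B = (14/15, -181/30)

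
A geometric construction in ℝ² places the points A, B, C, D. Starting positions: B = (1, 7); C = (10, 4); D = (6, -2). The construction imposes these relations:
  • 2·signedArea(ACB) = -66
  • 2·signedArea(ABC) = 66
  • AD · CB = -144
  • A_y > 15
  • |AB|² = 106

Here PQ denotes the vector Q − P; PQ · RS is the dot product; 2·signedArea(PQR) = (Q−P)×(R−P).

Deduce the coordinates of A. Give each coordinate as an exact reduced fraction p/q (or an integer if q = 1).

A = (-4, 16)

1. A_x = -4  [AD · CB = -144 ∩ 2·signedArea(ACB) = -66]
2. A_y = 16  [AD · CB = -144 ∩ 2·signedArea(ACB) = -66]
   → A = (-4, 16)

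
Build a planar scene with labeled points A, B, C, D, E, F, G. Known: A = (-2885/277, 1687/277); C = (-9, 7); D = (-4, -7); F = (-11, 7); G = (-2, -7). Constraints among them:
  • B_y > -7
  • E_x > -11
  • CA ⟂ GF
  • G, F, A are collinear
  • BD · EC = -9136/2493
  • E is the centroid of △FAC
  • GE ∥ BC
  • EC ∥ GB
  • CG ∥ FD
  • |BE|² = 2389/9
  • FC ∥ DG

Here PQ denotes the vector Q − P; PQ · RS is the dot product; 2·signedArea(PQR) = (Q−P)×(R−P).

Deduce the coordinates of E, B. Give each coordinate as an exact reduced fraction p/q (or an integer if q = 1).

1. E_x = -8425/831  [E is the centroid of △FAC]
2. E_y = 1855/277  [E is the centroid of △FAC]
   → E = (-8425/831, 1855/277)
3. B_x = -716/831  [GE ∥ BC ∩ EC ∥ GB]
4. B_y = -1855/277  [GE ∥ BC ∩ EC ∥ GB]
   → B = (-716/831, -1855/277)

B = (-716/831, -1855/277)
E = (-8425/831, 1855/277)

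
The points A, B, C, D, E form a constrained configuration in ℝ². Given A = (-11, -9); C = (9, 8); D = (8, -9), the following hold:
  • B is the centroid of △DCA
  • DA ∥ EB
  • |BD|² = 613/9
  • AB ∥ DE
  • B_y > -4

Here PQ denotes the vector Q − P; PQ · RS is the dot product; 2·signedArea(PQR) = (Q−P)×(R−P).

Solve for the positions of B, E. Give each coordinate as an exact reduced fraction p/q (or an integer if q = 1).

1. B_x = 2  [B is the centroid of △DCA]
2. B_y = -10/3  [B is the centroid of △DCA]
   → B = (2, -10/3)
3. E_x = 21  [DA ∥ EB ∩ AB ∥ DE]
4. E_y = -10/3  [DA ∥ EB ∩ AB ∥ DE]
   → E = (21, -10/3)

B = (2, -10/3)
E = (21, -10/3)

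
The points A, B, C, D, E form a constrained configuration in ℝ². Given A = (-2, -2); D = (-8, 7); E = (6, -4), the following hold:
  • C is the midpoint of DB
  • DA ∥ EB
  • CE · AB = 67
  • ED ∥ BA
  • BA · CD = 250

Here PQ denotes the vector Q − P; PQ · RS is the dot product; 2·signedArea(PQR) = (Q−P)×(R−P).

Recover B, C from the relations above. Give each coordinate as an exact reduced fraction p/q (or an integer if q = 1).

1. B_x = 12  [ED ∥ BA ∩ DA ∥ EB]
2. B_y = -13  [ED ∥ BA ∩ DA ∥ EB]
   → B = (12, -13)
3. C_x = 2  [C is the midpoint of DB]
4. C_y = -3  [C is the midpoint of DB]
   → C = (2, -3)

B = (12, -13)
C = (2, -3)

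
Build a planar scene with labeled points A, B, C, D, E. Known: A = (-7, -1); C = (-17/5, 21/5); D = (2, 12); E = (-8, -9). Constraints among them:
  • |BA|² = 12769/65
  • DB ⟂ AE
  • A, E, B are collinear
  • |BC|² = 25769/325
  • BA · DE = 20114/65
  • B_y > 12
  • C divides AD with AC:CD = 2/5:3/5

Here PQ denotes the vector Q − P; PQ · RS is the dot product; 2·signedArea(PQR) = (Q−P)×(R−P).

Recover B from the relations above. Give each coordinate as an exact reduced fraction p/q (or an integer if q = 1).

1. B_x = -342/65  [A, E, B are collinear ∩ DB ⟂ AE]
2. B_y = 839/65  [A, E, B are collinear ∩ DB ⟂ AE]
   → B = (-342/65, 839/65)

B = (-342/65, 839/65)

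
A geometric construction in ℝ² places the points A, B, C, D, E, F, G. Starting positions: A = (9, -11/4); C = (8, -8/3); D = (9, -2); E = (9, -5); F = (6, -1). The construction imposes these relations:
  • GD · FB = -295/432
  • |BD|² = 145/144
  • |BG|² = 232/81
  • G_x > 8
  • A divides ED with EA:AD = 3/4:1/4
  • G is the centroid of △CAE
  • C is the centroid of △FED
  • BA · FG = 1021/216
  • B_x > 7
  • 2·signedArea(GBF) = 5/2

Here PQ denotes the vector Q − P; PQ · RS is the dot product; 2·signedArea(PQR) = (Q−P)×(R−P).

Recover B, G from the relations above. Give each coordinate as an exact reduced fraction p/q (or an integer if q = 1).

B = (8, -23/12)
G = (26/3, -125/36)

1. G_x = 26/3  [G is the centroid of △CAE]
2. G_y = -125/36  [G is the centroid of △CAE]
   → G = (26/3, -125/36)
3. B_x = 8  [BA · FG = 1021/216 ∩ 2·signedArea(GBF) = 5/2]
4. B_y = -23/12  [BA · FG = 1021/216 ∩ 2·signedArea(GBF) = 5/2]
   → B = (8, -23/12)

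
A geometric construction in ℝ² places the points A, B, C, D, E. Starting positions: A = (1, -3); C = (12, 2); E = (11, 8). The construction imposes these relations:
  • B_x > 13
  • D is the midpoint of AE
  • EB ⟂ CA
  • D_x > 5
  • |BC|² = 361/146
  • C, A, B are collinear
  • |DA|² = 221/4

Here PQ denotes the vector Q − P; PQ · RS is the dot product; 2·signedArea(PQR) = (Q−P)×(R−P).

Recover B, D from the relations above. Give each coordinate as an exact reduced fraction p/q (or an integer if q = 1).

1. B_x = 1961/146  [C, A, B are collinear ∩ EB ⟂ CA]
2. B_y = 387/146  [C, A, B are collinear ∩ EB ⟂ CA]
   → B = (1961/146, 387/146)
3. D_x = 6  [D is the midpoint of AE]
4. D_y = 5/2  [D is the midpoint of AE]
   → D = (6, 5/2)

B = (1961/146, 387/146)
D = (6, 5/2)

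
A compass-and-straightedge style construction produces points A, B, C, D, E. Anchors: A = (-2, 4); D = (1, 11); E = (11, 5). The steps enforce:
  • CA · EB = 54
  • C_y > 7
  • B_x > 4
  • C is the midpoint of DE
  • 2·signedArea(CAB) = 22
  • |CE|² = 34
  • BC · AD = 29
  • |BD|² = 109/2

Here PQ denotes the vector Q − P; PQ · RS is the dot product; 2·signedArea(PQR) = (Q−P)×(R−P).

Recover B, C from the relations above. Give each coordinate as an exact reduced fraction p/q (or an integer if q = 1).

1. C_x = 6  [C is the midpoint of DE]
2. C_y = 8  [C is the midpoint of DE]
   → C = (6, 8)
3. B_x = 9/2  [BC · AD = 29 ∩ 2·signedArea(CAB) = 22]
4. B_y = 9/2  [BC · AD = 29 ∩ 2·signedArea(CAB) = 22]
   → B = (9/2, 9/2)

B = (9/2, 9/2)
C = (6, 8)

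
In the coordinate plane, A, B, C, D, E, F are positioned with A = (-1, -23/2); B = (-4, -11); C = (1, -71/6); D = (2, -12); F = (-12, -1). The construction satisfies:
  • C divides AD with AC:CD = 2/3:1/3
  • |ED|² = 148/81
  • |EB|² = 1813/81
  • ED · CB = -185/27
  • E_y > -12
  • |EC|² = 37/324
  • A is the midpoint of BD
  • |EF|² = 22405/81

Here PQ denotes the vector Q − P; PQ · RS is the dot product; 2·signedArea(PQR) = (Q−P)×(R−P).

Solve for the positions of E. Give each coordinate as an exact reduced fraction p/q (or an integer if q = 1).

E = (2/3, -106/9)

1. E_x = 2/3  [line 5·x + -5/6·y + -355/27 = 0 ∩ |EB|² = 1813/81]
2. E_y = -106/9  [line 5·x + -5/6·y + -355/27 = 0 ∩ |EB|² = 1813/81]
   → E = (2/3, -106/9)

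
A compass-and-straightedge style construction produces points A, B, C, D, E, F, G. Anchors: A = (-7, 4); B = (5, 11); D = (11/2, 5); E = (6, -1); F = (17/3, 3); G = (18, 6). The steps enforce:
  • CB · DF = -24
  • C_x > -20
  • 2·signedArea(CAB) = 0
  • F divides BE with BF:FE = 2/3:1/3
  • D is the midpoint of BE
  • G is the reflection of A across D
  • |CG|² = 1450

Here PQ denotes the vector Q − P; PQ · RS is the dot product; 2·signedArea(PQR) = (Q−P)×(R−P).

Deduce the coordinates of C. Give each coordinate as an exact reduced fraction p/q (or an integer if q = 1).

C = (-19, -3)

1. C_x = -19  [2·signedArea(CAB) = 0 ∩ CB · DF = -24]
2. C_y = -3  [2·signedArea(CAB) = 0 ∩ CB · DF = -24]
   → C = (-19, -3)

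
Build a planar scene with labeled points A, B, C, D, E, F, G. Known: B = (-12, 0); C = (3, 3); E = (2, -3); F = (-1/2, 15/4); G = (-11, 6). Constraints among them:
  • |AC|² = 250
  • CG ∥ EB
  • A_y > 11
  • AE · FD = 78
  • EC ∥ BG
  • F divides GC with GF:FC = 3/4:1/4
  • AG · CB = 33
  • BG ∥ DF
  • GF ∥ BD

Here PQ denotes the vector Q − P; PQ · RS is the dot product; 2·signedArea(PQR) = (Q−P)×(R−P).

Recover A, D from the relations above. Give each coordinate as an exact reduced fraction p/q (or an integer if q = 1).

A = (-10, 12)
D = (-3/2, -9/4)

1. A_x = -10  [line 15·x + 3·y + 114 = 0 ∩ |AC|² = 250]
2. A_y = 12  [line 15·x + 3·y + 114 = 0 ∩ |AC|² = 250]
   → A = (-10, 12)
3. D_x = -3/2  [BG ∥ DF ∩ GF ∥ BD]
4. D_y = -9/4  [BG ∥ DF ∩ GF ∥ BD]
   → D = (-3/2, -9/4)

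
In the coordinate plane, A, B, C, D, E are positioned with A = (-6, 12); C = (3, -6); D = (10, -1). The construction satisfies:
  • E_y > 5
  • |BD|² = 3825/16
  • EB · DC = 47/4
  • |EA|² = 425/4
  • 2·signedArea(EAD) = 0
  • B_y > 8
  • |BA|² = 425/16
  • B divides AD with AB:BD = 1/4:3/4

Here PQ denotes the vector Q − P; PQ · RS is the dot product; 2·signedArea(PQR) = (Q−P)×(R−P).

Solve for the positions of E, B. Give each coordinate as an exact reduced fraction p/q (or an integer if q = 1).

B = (-2, 35/4)
E = (2, 11/2)

1. B_x = -2  [B divides AD with AB:BD = 1/4:3/4]
2. B_y = 35/4  [B divides AD with AB:BD = 1/4:3/4]
   → B = (-2, 35/4)
3. E_x = 2  [2·signedArea(EAD) = 0 ∩ EB · DC = 47/4]
4. E_y = 11/2  [2·signedArea(EAD) = 0 ∩ EB · DC = 47/4]
   → E = (2, 11/2)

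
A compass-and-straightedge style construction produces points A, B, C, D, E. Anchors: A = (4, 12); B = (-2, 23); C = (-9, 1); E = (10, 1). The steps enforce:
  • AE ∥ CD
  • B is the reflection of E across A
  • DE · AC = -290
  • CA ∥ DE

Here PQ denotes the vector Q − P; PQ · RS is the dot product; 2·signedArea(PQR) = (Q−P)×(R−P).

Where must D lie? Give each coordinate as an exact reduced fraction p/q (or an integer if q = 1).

1. D_x = -3  [CA ∥ DE ∩ AE ∥ CD]
2. D_y = -10  [CA ∥ DE ∩ AE ∥ CD]
   → D = (-3, -10)

D = (-3, -10)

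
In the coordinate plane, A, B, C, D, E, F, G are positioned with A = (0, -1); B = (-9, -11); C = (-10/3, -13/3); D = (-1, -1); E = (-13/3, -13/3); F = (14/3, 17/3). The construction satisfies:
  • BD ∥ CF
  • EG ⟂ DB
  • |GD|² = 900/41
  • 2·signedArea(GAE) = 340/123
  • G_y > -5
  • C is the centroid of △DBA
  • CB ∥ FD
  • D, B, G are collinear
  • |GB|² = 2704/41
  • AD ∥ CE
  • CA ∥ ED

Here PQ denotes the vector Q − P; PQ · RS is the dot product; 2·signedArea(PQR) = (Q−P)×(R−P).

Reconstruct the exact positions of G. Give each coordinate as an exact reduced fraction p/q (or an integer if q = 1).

1. G_x = -161/41  [D, B, G are collinear ∩ EG ⟂ DB]
2. G_y = -191/41  [D, B, G are collinear ∩ EG ⟂ DB]
   → G = (-161/41, -191/41)

G = (-161/41, -191/41)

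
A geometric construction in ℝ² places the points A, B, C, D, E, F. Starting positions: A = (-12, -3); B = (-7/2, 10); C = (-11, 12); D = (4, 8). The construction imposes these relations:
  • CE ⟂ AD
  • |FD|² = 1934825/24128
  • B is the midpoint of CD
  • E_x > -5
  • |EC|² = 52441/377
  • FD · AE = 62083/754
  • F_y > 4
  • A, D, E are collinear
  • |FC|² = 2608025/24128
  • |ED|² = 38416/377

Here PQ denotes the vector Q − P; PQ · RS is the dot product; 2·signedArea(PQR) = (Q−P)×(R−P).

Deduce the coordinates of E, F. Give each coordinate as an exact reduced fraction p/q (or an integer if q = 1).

1. E_x = -1628/377  [A, D, E are collinear ∩ CE ⟂ AD]
2. E_y = 860/377  [A, D, E are collinear ∩ CE ⟂ AD]
   → E = (-1628/377, 860/377)
3. F_x = -12407/3016  [line -2896/377·x + -1991/377·y + -543/58 = 0 ∩ |FD|² = 1934825/24128]
4. F_y = 3175/754  [line -2896/377·x + -1991/377·y + -543/58 = 0 ∩ |FD|² = 1934825/24128]
   → F = (-12407/3016, 3175/754)

E = (-1628/377, 860/377)
F = (-12407/3016, 3175/754)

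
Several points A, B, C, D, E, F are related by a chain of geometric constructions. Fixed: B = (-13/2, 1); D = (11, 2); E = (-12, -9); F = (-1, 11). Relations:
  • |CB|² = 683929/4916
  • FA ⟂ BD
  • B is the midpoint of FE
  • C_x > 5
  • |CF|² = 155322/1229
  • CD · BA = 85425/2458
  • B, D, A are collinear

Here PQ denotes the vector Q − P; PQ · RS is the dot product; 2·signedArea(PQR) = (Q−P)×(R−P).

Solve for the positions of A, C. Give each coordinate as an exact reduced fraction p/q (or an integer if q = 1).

1. A_x = -551/1229  [B, D, A are collinear ∩ FA ⟂ BD]
2. A_y = 1654/1229  [B, D, A are collinear ∩ FA ⟂ BD]
   → A = (-551/1229, 1654/1229)
3. C_x = 6484/1229  [line -14875/2458·x + -425/1229·y + 39950/1229 = 0 ∩ |CF|² = 155322/1229]
4. C_y = 2056/1229  [line -14875/2458·x + -425/1229·y + 39950/1229 = 0 ∩ |CF|² = 155322/1229]
   → C = (6484/1229, 2056/1229)

A = (-551/1229, 1654/1229)
C = (6484/1229, 2056/1229)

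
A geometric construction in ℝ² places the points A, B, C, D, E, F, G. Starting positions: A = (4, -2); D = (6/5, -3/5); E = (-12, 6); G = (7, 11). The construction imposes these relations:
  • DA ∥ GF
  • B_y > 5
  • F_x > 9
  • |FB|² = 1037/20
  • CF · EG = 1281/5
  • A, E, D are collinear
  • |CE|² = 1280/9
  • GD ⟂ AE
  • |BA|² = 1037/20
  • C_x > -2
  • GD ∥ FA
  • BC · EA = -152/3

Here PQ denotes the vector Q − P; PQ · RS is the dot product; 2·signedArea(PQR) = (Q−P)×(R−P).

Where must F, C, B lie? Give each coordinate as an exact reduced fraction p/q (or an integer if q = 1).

1. F_x = 49/5  [GD ∥ FA ∩ DA ∥ GF]
2. F_y = 48/5  [GD ∥ FA ∩ DA ∥ GF]
   → F = (49/5, 48/5)
3. C_x = -4/3  [line -19·x + -5·y + -22 = 0 ∩ |CE|² = 1280/9]
4. C_y = 2/3  [line -19·x + -5·y + -22 = 0 ∩ |CE|² = 1280/9]
   → C = (-4/3, 2/3)
5. B_x = 41/10  [line -16·x + 8·y + 24 = 0 ∩ |BA|² = 1037/20]
6. B_y = 26/5  [line -16·x + 8·y + 24 = 0 ∩ |BA|² = 1037/20]
   → B = (41/10, 26/5)

B = (41/10, 26/5)
C = (-4/3, 2/3)
F = (49/5, 48/5)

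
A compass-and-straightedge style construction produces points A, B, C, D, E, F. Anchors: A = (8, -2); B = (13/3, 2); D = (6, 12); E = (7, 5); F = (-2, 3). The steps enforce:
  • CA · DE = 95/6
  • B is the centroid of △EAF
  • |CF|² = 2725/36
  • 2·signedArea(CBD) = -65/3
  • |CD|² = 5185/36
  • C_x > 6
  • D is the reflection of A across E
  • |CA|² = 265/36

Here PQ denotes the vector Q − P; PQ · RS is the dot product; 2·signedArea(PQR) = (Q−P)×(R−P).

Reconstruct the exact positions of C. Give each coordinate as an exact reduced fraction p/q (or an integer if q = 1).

1. C_x = 37/6  [2·signedArea(CBD) = -65/3 ∩ CA · DE = 95/6]
2. C_y = 0  [2·signedArea(CBD) = -65/3 ∩ CA · DE = 95/6]
   → C = (37/6, 0)

C = (37/6, 0)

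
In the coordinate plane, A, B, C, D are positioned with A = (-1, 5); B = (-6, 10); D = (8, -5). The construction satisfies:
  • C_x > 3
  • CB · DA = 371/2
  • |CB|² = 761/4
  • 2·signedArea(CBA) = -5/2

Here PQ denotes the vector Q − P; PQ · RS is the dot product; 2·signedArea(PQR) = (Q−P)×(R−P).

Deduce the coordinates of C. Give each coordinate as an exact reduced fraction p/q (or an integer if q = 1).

C = (7/2, 0)

1. C_x = 7/2  [CB · DA = 371/2 ∩ 2·signedArea(CBA) = -5/2]
2. C_y = 0  [CB · DA = 371/2 ∩ 2·signedArea(CBA) = -5/2]
   → C = (7/2, 0)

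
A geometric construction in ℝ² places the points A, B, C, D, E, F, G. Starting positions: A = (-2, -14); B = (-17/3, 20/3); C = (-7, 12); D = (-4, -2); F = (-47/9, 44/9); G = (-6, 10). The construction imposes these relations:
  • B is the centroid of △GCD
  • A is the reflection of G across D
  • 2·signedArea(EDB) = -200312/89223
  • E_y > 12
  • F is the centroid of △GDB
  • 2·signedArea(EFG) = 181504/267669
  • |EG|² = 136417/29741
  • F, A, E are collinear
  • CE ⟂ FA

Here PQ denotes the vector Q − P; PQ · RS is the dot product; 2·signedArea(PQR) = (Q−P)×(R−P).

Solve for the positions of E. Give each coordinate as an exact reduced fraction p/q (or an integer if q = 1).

1. E_x = -191867/29741  [F, A, E are collinear ∩ CE ⟂ FA]
2. E_y = 359676/29741  [F, A, E are collinear ∩ CE ⟂ FA]
   → E = (-191867/29741, 359676/29741)

E = (-191867/29741, 359676/29741)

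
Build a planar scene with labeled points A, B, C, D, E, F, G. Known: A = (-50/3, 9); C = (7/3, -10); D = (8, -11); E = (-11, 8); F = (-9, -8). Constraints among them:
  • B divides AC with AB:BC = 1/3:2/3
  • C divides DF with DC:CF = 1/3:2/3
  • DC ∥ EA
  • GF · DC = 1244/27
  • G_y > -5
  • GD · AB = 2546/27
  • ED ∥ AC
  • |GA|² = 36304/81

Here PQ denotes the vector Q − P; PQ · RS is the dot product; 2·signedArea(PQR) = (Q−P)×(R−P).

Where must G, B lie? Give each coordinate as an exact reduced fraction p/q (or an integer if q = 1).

1. B_x = -31/3  [B divides AC with AB:BC = 1/3:2/3]
2. B_y = 8/3  [B divides AC with AB:BC = 1/3:2/3]
   → B = (-31/3, 8/3)
3. G_x = -2/9  [GD · AB = 2546/27 ∩ GF · DC = 1244/27]
4. G_y = -13/3  [GD · AB = 2546/27 ∩ GF · DC = 1244/27]
   → G = (-2/9, -13/3)

B = (-31/3, 8/3)
G = (-2/9, -13/3)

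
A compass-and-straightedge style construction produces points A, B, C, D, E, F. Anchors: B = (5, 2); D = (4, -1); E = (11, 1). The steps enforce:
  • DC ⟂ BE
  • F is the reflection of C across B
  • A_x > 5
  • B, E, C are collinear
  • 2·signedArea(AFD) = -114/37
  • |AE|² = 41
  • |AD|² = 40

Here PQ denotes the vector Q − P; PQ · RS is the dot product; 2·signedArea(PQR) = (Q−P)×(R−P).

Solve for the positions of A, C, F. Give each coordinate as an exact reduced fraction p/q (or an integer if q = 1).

1. C_x = 167/37  [B, E, C are collinear ∩ DC ⟂ BE]
2. C_y = 77/37  [B, E, C are collinear ∩ DC ⟂ BE]
   → C = (167/37, 77/37)
3. F_x = 203/37  [F is the reflection of C across B]
4. F_y = 71/37  [F is the reflection of C across B]
   → F = (203/37, 71/37)
5. A_x = 6  [line 108/37·x + -55/37·y + -373/37 = 0 ∩ |AE|² = 41]
6. A_y = 5  [line 108/37·x + -55/37·y + -373/37 = 0 ∩ |AE|² = 41]
   → A = (6, 5)

A = (6, 5)
C = (167/37, 77/37)
F = (203/37, 71/37)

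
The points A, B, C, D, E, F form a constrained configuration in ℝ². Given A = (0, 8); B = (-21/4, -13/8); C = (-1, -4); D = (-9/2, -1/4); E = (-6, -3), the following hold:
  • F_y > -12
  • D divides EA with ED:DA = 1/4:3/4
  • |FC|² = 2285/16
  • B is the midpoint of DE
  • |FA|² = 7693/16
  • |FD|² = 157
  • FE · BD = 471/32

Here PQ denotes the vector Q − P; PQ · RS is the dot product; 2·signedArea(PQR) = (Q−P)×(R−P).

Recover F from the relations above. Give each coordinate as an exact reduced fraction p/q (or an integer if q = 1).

1. F_x = -21/2  [line -3/4·x + -11/8·y + -747/32 = 0 ∩ |FC|² = 2285/16]
2. F_y = -45/4  [line -3/4·x + -11/8·y + -747/32 = 0 ∩ |FC|² = 2285/16]
   → F = (-21/2, -45/4)

F = (-21/2, -45/4)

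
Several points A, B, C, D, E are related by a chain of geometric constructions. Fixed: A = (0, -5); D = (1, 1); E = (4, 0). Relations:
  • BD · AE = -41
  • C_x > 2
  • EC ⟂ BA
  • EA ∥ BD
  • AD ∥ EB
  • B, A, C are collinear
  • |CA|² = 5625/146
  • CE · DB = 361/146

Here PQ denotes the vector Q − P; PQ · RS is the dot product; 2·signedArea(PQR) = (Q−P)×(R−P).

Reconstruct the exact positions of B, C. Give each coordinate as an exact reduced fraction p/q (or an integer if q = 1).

1. B_x = 5  [EA ∥ BD ∩ AD ∥ EB]
2. B_y = 6  [EA ∥ BD ∩ AD ∥ EB]
   → B = (5, 6)
3. C_x = 375/146  [B, A, C are collinear ∩ EC ⟂ BA]
4. C_y = 95/146  [B, A, C are collinear ∩ EC ⟂ BA]
   → C = (375/146, 95/146)

B = (5, 6)
C = (375/146, 95/146)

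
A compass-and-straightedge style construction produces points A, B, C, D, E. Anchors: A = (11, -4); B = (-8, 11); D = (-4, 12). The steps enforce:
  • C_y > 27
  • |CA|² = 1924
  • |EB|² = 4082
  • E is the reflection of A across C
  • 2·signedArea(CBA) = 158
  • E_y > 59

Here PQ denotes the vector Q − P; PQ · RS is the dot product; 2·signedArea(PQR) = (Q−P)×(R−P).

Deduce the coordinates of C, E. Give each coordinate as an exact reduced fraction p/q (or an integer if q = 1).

C = (-19, 28)
E = (-49, 60)

1. C_x = -19  [line 15·x + 19·y + -247 = 0 ∩ |CA|² = 1924]
2. C_y = 28  [line 15·x + 19·y + -247 = 0 ∩ |CA|² = 1924]
   → C = (-19, 28)
3. E_x = -49  [E is the reflection of A across C]
4. E_y = 60  [E is the reflection of A across C]
   → E = (-49, 60)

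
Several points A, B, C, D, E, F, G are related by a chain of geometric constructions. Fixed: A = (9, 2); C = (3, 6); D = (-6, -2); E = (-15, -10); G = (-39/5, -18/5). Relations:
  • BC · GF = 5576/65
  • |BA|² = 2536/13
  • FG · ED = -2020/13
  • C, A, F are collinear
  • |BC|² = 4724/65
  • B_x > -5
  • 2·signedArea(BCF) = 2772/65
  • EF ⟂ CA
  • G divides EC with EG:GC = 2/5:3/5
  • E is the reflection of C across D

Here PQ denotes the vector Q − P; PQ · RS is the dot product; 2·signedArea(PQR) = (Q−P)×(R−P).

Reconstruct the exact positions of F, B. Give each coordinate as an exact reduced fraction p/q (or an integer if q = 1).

1. F_x = -27/13  [C, A, F are collinear ∩ EF ⟂ CA]
2. F_y = 122/13  [C, A, F are collinear ∩ EF ⟂ CA]
   → F = (-27/13, 122/13)
3. B_x = -321/65  [2·signedArea(BCF) = 2772/65 ∩ BC · GF = 5576/65]
4. B_y = 188/65  [2·signedArea(BCF) = 2772/65 ∩ BC · GF = 5576/65]
   → B = (-321/65, 188/65)

B = (-321/65, 188/65)
F = (-27/13, 122/13)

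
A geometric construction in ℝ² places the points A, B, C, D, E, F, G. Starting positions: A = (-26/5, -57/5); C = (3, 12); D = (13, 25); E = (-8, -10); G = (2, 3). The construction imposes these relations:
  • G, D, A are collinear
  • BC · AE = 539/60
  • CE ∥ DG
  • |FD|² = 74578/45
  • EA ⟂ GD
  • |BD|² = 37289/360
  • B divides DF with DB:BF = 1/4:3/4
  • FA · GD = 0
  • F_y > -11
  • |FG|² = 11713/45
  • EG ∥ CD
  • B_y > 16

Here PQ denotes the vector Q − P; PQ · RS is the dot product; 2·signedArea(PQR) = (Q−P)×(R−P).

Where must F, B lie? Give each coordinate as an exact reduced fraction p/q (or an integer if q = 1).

1. F_x = -92/15  [line -11·x + -22·y + -308 = 0 ∩ |FD|² = 74578/45]
2. F_y = -164/15  [line -11·x + -22·y + -308 = 0 ∩ |FD|² = 74578/45]
   → F = (-92/15, -164/15)
3. B_x = 493/60  [B divides DF with DB:BF = 1/4:3/4]
4. B_y = 961/60  [B divides DF with DB:BF = 1/4:3/4]
   → B = (493/60, 961/60)

B = (493/60, 961/60)
F = (-92/15, -164/15)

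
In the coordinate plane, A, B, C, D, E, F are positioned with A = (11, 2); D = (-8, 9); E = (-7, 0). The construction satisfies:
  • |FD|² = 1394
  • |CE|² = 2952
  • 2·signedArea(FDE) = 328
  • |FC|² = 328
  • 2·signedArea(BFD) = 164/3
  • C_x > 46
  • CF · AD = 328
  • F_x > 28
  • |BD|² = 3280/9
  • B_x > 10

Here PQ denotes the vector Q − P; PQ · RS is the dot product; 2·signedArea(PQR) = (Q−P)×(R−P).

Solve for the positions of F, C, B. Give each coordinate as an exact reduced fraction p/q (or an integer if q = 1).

B = (32/3, 5)
C = (47, 6)
F = (29, 4)

1. F_x = 29  [line 9·x + 1·y + -265 = 0 ∩ |FD|² = 1394]
2. F_y = 4  [line 9·x + 1·y + -265 = 0 ∩ |FD|² = 1394]
   → F = (29, 4)
3. C_x = 47  [line 19·x + -7·y + -851 = 0 ∩ |CE|² = 2952]
4. C_y = 6  [line 19·x + -7·y + -851 = 0 ∩ |CE|² = 2952]
   → C = (47, 6)
5. B_x = 32/3  [line -5·x + -37·y + 715/3 = 0 ∩ |BD|² = 3280/9]
6. B_y = 5  [line -5·x + -37·y + 715/3 = 0 ∩ |BD|² = 3280/9]
   → B = (32/3, 5)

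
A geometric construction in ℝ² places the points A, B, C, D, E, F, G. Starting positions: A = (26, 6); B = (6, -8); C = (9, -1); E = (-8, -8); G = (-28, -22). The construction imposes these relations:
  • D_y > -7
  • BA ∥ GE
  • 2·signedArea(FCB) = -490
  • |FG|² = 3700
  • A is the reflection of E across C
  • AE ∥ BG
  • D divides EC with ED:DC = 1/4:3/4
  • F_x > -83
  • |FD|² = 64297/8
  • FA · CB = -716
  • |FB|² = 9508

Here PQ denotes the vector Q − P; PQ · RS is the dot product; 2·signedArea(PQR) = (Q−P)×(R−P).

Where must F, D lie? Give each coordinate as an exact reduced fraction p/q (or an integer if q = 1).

1. F_x = -82  [2·signedArea(FCB) = -490 ∩ FA · CB = -716]
2. F_y = -50  [2·signedArea(FCB) = -490 ∩ FA · CB = -716]
   → F = (-82, -50)
3. D_x = -15/4  [D divides EC with ED:DC = 1/4:3/4]
4. D_y = -25/4  [D divides EC with ED:DC = 1/4:3/4]
   → D = (-15/4, -25/4)

D = (-15/4, -25/4)
F = (-82, -50)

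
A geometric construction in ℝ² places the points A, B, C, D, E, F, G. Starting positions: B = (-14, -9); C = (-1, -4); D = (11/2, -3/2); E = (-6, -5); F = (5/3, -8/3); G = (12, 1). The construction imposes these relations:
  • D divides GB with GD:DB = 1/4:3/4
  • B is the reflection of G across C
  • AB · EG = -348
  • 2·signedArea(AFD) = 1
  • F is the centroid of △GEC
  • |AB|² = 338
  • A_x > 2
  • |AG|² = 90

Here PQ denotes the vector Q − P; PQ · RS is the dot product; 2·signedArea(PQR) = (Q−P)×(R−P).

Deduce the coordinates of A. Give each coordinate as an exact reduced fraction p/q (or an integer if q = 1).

A = (3, -2)

1. A_x = 3  [2·signedArea(AFD) = 1 ∩ AB · EG = -348]
2. A_y = -2  [2·signedArea(AFD) = 1 ∩ AB · EG = -348]
   → A = (3, -2)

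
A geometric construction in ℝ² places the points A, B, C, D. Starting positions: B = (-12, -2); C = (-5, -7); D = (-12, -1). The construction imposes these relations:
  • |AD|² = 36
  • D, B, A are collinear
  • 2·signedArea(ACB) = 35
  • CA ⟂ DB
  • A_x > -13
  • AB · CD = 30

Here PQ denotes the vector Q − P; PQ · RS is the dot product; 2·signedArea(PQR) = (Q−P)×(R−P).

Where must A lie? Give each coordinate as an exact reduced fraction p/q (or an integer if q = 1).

A = (-12, -7)

1. A_x = -12  [D, B, A are collinear ∩ CA ⟂ DB]
2. A_y = -7  [D, B, A are collinear ∩ CA ⟂ DB]
   → A = (-12, -7)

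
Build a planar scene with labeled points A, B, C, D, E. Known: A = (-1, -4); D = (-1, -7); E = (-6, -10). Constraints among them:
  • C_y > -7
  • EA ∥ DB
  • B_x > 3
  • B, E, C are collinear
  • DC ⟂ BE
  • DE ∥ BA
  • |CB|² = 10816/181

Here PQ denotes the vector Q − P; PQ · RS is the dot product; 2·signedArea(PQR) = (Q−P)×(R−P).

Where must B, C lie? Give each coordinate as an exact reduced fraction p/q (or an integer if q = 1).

1. B_x = 4  [DE ∥ BA ∩ EA ∥ DB]
2. B_y = -1  [DE ∥ BA ∩ EA ∥ DB]
   → B = (4, -1)
3. C_x = -316/181  [B, E, C are collinear ∩ DC ⟂ BE]
4. C_y = -1117/181  [B, E, C are collinear ∩ DC ⟂ BE]
   → C = (-316/181, -1117/181)

B = (4, -1)
C = (-316/181, -1117/181)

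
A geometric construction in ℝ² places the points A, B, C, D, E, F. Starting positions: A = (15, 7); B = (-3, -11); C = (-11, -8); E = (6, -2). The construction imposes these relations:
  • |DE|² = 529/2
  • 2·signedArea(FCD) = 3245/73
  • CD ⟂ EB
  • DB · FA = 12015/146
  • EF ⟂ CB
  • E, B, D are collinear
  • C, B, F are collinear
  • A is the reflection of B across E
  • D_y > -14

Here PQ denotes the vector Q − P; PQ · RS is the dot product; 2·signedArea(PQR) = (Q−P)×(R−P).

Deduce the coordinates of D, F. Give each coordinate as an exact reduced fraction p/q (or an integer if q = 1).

1. D_x = -11/2  [E, B, D are collinear ∩ CD ⟂ EB]
2. D_y = -27/2  [E, B, D are collinear ∩ CD ⟂ EB]
   → D = (-11/2, -27/2)
3. F_x = 141/73  [C, B, F are collinear ∩ EF ⟂ CB]
4. F_y = -938/73  [C, B, F are collinear ∩ EF ⟂ CB]
   → F = (141/73, -938/73)

D = (-11/2, -27/2)
F = (141/73, -938/73)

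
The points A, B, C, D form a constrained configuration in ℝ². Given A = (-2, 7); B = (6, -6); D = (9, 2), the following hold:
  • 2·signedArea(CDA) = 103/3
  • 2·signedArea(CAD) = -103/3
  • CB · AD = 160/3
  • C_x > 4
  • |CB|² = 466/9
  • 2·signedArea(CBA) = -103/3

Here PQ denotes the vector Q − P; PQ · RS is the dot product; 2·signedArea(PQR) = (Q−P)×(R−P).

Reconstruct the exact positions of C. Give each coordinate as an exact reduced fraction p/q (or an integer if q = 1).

1. C_x = 13/3  [2·signedArea(CBA) = -103/3 ∩ 2·signedArea(CDA) = 103/3]
2. C_y = 1  [2·signedArea(CBA) = -103/3 ∩ 2·signedArea(CDA) = 103/3]
   → C = (13/3, 1)

C = (13/3, 1)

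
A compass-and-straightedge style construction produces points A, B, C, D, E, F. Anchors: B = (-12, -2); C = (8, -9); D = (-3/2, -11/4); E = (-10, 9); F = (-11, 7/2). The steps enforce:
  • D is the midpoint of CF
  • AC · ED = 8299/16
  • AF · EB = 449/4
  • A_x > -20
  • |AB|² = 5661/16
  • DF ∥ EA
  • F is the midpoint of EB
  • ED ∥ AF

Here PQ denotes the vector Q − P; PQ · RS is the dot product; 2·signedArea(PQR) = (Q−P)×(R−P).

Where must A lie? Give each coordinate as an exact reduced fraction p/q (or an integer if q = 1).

1. A_x = -39/2  [ED ∥ AF ∩ DF ∥ EA]
2. A_y = 61/4  [ED ∥ AF ∩ DF ∥ EA]
   → A = (-39/2, 61/4)

A = (-39/2, 61/4)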